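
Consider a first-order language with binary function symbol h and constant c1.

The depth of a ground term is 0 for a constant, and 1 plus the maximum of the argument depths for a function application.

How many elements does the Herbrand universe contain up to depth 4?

677

Let N_k = |{terms of depth ≤ k}|. Then N_0 = 1 and N_k = 1 + N_{k-1}^2 for k ≥ 1 (one summand per function symbol, arity giving the exponent).
N_0 = 1
N_1 = 1 + 1^2 = 2
N_2 = 1 + 2^2 = 5
N_3 = 1 + 5^2 = 26
N_4 = 1 + 26^2 = 677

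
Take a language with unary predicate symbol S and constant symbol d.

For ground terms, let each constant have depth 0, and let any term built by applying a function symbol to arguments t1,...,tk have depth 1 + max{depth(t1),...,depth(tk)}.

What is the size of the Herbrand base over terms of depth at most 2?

1

First count ground terms of depth ≤ 2.
With no function symbols every ground term is a constant, so there is exactly 1 ground term at every depth bound.
N_0 = 1
N_1 = 1
N_2 = 1
Explicitly: d.
So |H| = 1.
For each predicate symbol, the number of ground atoms is |H| raised to its arity; summing:
  S: 1
Total ground atoms: 1.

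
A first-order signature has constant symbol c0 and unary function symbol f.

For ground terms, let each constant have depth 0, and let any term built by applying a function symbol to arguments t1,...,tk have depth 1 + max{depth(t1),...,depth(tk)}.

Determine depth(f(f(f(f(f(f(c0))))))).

depth(f(c0)) = 1 + depth(c0) = 1 + 0 = 1
depth(f(f(c0))) = 1 + depth(f(c0)) = 1 + 1 = 2
depth(f(f(f(c0)))) = 1 + depth(f(f(c0))) = 1 + 2 = 3
depth(f(f(f(f(c0))))) = 1 + depth(f(f(f(c0)))) = 1 + 3 = 4
depth(f(f(f(f(f(c0)))))) = 1 + depth(f(f(f(f(c0))))) = 1 + 4 = 5
depth(f(f(f(f(f(f(c0))))))) = 1 + depth(f(f(f(f(f(c0)))))) = 1 + 5 = 6

6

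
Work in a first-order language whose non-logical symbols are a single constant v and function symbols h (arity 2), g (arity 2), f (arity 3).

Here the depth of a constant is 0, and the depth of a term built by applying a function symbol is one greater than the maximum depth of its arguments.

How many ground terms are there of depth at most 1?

4

Write N_k for the number of ground terms of depth ≤ k. A term of depth ≤ k is either a constant or a function symbol applied to arguments of depth ≤ k−1, so N_k = 1 + N_{k-1}^2 + N_{k-1}^2 + N_{k-1}^3.
N_0 = 1
N_1 = 1 + 1^2 + 1^2 + 1^3 = 4
Explicitly: v, h(v, v), g(v, v), f(v, v, v).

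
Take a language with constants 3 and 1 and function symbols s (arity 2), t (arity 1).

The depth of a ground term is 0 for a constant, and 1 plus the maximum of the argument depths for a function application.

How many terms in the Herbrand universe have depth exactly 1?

Write N_k for the number of ground terms of depth ≤ k. A term of depth ≤ k is either a constant or a function symbol applied to arguments of depth ≤ k−1, so N_k = 2 + N_{k-1}^2 + N_{k-1}.
N_0 = 2
N_1 = 2 + 2^2 + 2 = 8
Terms of depth exactly 1: N_1 − N_0 = 8 − 2 = 6.

6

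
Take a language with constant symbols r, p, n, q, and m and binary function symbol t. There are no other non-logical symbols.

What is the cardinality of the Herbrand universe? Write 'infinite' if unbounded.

The signature has at least one function symbol (t, arity 2) and at least one constant (r).
Iterating t gives infinitely many distinct ground terms: r, t(r, r), t(t(r, r), t(r, r)), ...
So the Herbrand universe is infinite.

infinite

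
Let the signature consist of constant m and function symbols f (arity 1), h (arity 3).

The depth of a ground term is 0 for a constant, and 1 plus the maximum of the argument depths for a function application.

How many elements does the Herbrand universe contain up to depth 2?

31

If N_k denotes the number of depth-≤k ground terms, the 1 constant gives N_0 = 1, and each function symbol of arity r contributes N_{k-1}^r new terms at level k: N_k = 1 + N_{k-1} + N_{k-1}^3.
N_0 = 1
N_1 = 1 + 1 + 1^3 = 3
N_2 = 1 + 3 + 3^3 = 31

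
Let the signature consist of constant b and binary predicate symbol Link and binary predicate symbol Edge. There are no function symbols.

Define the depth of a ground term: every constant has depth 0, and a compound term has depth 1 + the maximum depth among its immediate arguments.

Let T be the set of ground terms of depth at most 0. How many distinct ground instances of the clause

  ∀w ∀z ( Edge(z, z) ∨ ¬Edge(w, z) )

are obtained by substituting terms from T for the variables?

Ground terms of depth ≤ 0:
  With no function symbols every ground term is a constant, so there is exactly 1 ground term at every depth bound.
  N_0 = 1
So there is exactly 1 ground term available for substitution.
The clause has 2 distinct variables (w, z), each appearing in the body. In the free term algebra distinct substitutions yield syntactically distinct ground instances.
Number of ground instances = 1^2 = 1.

1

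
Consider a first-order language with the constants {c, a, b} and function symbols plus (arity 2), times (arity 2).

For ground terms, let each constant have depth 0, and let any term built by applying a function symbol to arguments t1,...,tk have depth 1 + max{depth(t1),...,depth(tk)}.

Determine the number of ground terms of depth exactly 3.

Write N_k for the number of ground terms of depth ≤ k. A term of depth ≤ k is either a constant or a function symbol applied to arguments of depth ≤ k−1, so N_k = 3 + N_{k-1}^2 + N_{k-1}^2.
N_0 = 3
N_1 = 3 + 3^2 + 3^2 = 21
N_2 = 3 + 21^2 + 21^2 = 885
N_3 = 3 + 885^2 + 885^2 = 1566453
Terms of depth exactly 3: N_3 − N_2 = 1566453 − 885 = 1565568.

1565568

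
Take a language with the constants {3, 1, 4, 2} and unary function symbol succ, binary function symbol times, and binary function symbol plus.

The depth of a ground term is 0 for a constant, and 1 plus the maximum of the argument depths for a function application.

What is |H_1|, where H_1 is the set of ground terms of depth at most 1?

40

If N_k denotes the number of depth-≤k ground terms, the 4 constants give N_0 = 4, and each function symbol of arity r contributes N_{k-1}^r new terms at level k: N_k = 4 + N_{k-1} + N_{k-1}^2 + N_{k-1}^2.
N_0 = 4
N_1 = 4 + 4 + 4^2 + 4^2 = 40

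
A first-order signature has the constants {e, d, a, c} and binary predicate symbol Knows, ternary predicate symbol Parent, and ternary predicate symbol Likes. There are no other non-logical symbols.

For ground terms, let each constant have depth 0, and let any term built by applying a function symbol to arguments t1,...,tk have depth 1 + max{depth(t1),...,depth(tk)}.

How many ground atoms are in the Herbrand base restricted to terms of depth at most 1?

First count ground terms of depth ≤ 1.
With no function symbols every ground term is a constant, so there are exactly 4 ground terms at every depth bound.
N_0 = 4
N_1 = 4
Explicitly: e, d, a, c.
So |H| = 4.
Each predicate of arity r yields |H|^r ground atoms (one per choice of an r-tuple from H):
  Knows: 4^2 = 16;  Parent: 4^3 = 64;  Likes: 4^3 = 64
Total ground atoms: 16 + 64 + 64 = 144.

144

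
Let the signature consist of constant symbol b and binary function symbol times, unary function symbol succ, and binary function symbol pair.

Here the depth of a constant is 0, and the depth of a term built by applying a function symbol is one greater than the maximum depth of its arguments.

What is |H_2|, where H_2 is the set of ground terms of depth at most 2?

37

Write N_k for the number of ground terms of depth ≤ k. A term of depth ≤ k is either a constant or a function symbol applied to arguments of depth ≤ k−1, so N_k = 1 + N_{k-1}^2 + N_{k-1} + N_{k-1}^2.
N_0 = 1
N_1 = 1 + 1^2 + 1 + 1^2 = 4
N_2 = 1 + 4^2 + 4 + 4^2 = 37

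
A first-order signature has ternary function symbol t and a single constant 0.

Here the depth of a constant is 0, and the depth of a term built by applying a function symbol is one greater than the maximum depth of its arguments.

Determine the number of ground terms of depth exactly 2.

Let N_k count ground terms of depth at most k. Each non-constant term of depth ≤ k is some function symbol applied to depth-≤(k−1) arguments, giving N_k = 1 + N_{k-1}^3.
N_0 = 1
N_1 = 1 + 1^3 = 2
N_2 = 1 + 2^3 = 9
Terms of depth exactly 2: N_2 − N_1 = 9 − 2 = 7.

7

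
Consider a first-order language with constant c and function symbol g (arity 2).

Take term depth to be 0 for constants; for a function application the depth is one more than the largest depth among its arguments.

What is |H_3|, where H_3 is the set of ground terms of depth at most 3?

Let N_k = |{terms of depth ≤ k}|. Then N_0 = 1 and N_k = 1 + N_{k-1}^2 for k ≥ 1 (one summand per function symbol, arity giving the exponent).
N_0 = 1
N_1 = 1 + 1^2 = 2
N_2 = 1 + 2^2 = 5
N_3 = 1 + 5^2 = 26

26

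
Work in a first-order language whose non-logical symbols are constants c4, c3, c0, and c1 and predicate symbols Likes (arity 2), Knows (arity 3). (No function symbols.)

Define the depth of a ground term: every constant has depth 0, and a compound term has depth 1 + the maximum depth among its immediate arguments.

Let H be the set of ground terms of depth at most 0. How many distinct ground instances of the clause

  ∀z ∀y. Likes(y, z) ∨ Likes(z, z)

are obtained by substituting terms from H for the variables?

16

Ground terms of depth ≤ 0:
  With no function symbols every ground term is a constant, so there are exactly 4 ground terms at every depth bound.
  N_0 = 4
  Explicitly: c4, c3, c0, c1.
So there are 4 ground terms available for substitution.
The body mentions every one of the 2 quantified variables; since ground terms form a free algebra, no two substitutions collapse to the same formula.
Number of ground instances = 4^2 = 16.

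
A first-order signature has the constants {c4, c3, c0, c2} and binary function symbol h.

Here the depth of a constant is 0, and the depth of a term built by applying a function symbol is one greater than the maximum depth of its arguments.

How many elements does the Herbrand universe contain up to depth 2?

Let N_k count ground terms of depth at most k. Each non-constant term of depth ≤ k is some function symbol applied to depth-≤(k−1) arguments, giving N_k = 4 + N_{k-1}^2.
N_0 = 4
N_1 = 4 + 4^2 = 20
N_2 = 4 + 20^2 = 404

404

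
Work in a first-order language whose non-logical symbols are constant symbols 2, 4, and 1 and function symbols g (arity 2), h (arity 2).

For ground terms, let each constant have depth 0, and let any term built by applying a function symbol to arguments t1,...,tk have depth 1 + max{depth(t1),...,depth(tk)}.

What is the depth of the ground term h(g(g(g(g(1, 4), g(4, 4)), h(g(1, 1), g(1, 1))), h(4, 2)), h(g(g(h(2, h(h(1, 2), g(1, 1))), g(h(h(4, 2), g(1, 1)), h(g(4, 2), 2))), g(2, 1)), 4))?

7

depth(g(1, 4)) = 1 + max(0, 0) = 1
depth(g(4, 4)) = 1 + max(0, 0) = 1
depth(g(g(1, 4), g(4, 4))) = 1 + max(1, 1) = 2
depth(g(1, 1)) = 1 + max(0, 0) = 1
depth(h(g(1, 1), g(1, 1))) = 1 + max(1, 1) = 2
depth(g(g(g(1, 4), g(4, 4)), h(g(1, 1), g(1, 1)))) = 1 + max(2, 2) = 3
depth(h(4, 2)) = 1 + max(0, 0) = 1
depth(g(g(g(g(1, 4), g(4, 4)), h(g(1, 1), g(1, 1))), h(4, 2))) = 1 + max(3, 1) = 4
depth(h(1, 2)) = 1 + max(0, 0) = 1
depth(h(h(1, 2), g(1, 1))) = 1 + max(1, 1) = 2
depth(h(2, h(h(1, 2), g(1, 1)))) = 1 + max(0, 2) = 3
depth(h(h(4, 2), g(1, 1))) = 1 + max(1, 1) = 2
depth(g(4, 2)) = 1 + max(0, 0) = 1
depth(h(g(4, 2), 2)) = 1 + max(1, 0) = 2
depth(g(h(h(4, 2), g(1, 1)), h(g(4, 2), 2))) = 1 + max(2, 2) = 3
depth(g(h(2, h(h(1, 2), g(1, 1))), g(h(h(4, 2), g(1, 1)), h(g(4, 2), 2)))) = 1 + max(3, 3) = 4
depth(g(2, 1)) = 1 + max(0, 0) = 1
depth(g(g(h(2, h(h(1, 2), g(1, 1))), g(h(h(4, 2), g(1, 1)), h(g(4, 2), 2))), g(2, 1))) = 1 + max(4, 1) = 5
depth(h(g(g(h(2, h(h(1, 2), g(1, 1))), g(h(h(4, 2), g(1, 1)), h(g(4, 2), 2))), g(2, 1)), 4)) = 1 + max(5, 0) = 6
depth(h(g(g(g(g(1, 4), g(4, 4)), h(g(1, 1), g(1, 1))), h(4, 2)), h(g(g(h(2, h(h(1, 2), g(1, 1))), g(h(h(4, 2), g(1, 1)), h(g(4, 2), 2))), g(2, 1)), 4))) = 1 + max(4, 6) = 7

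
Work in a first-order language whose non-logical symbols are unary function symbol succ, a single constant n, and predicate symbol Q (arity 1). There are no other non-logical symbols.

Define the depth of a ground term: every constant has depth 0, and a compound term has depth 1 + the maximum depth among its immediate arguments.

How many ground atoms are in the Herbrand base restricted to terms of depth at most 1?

First count ground terms of depth ≤ 1.
Let N_k count ground terms of depth at most k. Each non-constant term of depth ≤ k is some function symbol applied to depth-≤(k−1) arguments, giving N_k = 1 + N_{k-1}.
N_0 = 1
N_1 = 1 + 1 = 2
Explicitly: n, succ(n).
So |H| = 2.
Each predicate of arity r yields |H|^r ground atoms (one per choice of an r-tuple from H):
  Q: 2
Total ground atoms: 2.

2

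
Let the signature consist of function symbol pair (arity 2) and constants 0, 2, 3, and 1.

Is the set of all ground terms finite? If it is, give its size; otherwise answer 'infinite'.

infinite

The signature has at least one function symbol (pair, arity 2) and at least one constant (0).
Iterating pair gives infinitely many distinct ground terms: 0, pair(0, 0), pair(pair(0, 0), pair(0, 0)), ...
So the Herbrand universe is infinite.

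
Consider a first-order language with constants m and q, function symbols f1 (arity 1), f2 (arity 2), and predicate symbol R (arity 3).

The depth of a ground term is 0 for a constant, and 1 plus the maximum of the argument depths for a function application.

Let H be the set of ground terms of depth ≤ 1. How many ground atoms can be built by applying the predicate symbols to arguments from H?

First count ground terms of depth ≤ 1.
If N_k denotes the number of depth-≤k ground terms, the 2 constants give N_0 = 2, and each function symbol of arity r contributes N_{k-1}^r new terms at level k: N_k = 2 + N_{k-1} + N_{k-1}^2.
N_0 = 2
N_1 = 2 + 2 + 2^2 = 8
Explicitly: m, q, f1(m), f1(q), f2(m, m), f2(m, q), f2(q, m), f2(q, q).
So |H| = 8.
For each predicate symbol, the number of ground atoms is |H| raised to its arity; summing:
  R: 8^3 = 512
Total ground atoms: 512.

512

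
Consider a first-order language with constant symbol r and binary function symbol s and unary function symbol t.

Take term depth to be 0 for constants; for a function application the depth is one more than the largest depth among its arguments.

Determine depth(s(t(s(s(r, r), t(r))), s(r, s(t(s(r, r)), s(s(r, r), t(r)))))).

depth(s(r, r)) = 1 + max(0, 0) = 1
depth(t(r)) = 1 + depth(r) = 1 + 0 = 1
depth(s(s(r, r), t(r))) = 1 + max(1, 1) = 2
depth(t(s(s(r, r), t(r)))) = 1 + depth(s(s(r, r), t(r))) = 1 + 2 = 3
depth(t(s(r, r))) = 1 + depth(s(r, r)) = 1 + 1 = 2
depth(s(t(s(r, r)), s(s(r, r), t(r)))) = 1 + max(2, 2) = 3
depth(s(r, s(t(s(r, r)), s(s(r, r), t(r))))) = 1 + max(0, 3) = 4
depth(s(t(s(s(r, r), t(r))), s(r, s(t(s(r, r)), s(s(r, r), t(r)))))) = 1 + max(3, 4) = 5

5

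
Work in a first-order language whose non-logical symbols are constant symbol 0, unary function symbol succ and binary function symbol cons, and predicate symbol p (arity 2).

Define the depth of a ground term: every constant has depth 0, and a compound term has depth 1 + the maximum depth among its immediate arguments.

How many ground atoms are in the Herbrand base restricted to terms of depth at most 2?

169

First count ground terms of depth ≤ 2.
Let N_k count ground terms of depth at most k. Each non-constant term of depth ≤ k is some function symbol applied to depth-≤(k−1) arguments, giving N_k = 1 + N_{k-1} + N_{k-1}^2.
N_0 = 1
N_1 = 1 + 1 + 1^2 = 3
N_2 = 1 + 3 + 3^2 = 13
So |H| = 13.
Each predicate of arity r yields |H|^r ground atoms (one per choice of an r-tuple from H):
  p: 13^2 = 169
Total ground atoms: 169.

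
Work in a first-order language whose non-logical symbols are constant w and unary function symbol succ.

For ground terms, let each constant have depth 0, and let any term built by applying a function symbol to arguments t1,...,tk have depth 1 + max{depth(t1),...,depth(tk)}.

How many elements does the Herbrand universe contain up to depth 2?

3

If N_k denotes the number of depth-≤k ground terms, the 1 constant gives N_0 = 1, and each function symbol of arity r contributes N_{k-1}^r new terms at level k: N_k = 1 + N_{k-1}.
N_0 = 1
N_1 = 1 + 1 = 2
N_2 = 1 + 2 = 3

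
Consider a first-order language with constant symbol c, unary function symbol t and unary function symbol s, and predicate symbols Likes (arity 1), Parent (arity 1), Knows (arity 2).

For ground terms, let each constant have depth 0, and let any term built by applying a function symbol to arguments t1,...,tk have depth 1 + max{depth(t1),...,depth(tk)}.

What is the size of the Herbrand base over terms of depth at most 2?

First count ground terms of depth ≤ 2.
Let N_k = |{terms of depth ≤ k}|. Then N_0 = 1 and N_k = 1 + N_{k-1} + N_{k-1} for k ≥ 1 (one summand per function symbol, arity giving the exponent).
N_0 = 1
N_1 = 1 + 1 + 1 = 3
N_2 = 1 + 3 + 3 = 7
Explicitly: c, t(c), t(t(c)), t(s(c)), s(c), s(t(c)), s(s(c)).
So |H| = 7.
Each predicate of arity r yields |H|^r ground atoms (one per choice of an r-tuple from H):
  Likes: 7;  Parent: 7;  Knows: 7^2 = 49
Total ground atoms: 7 + 7 + 49 = 63.

63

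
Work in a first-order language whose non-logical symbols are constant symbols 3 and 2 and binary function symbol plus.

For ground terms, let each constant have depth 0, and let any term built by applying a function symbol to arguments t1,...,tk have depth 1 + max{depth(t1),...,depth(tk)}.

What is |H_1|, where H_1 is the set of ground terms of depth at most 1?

6

Let N_k = |{terms of depth ≤ k}|. Then N_0 = 2 and N_k = 2 + N_{k-1}^2 for k ≥ 1 (one summand per function symbol, arity giving the exponent).
N_0 = 2
N_1 = 2 + 2^2 = 6
Explicitly: 3, 2, plus(3, 3), plus(3, 2), plus(2, 3), plus(2, 2).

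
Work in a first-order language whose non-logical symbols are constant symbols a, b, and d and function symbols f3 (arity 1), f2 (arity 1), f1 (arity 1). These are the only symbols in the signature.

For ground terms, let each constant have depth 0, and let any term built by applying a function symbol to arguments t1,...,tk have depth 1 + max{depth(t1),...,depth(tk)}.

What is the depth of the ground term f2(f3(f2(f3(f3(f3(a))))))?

depth(f3(a)) = 1 + depth(a) = 1 + 0 = 1
depth(f3(f3(a))) = 1 + depth(f3(a)) = 1 + 1 = 2
depth(f3(f3(f3(a)))) = 1 + depth(f3(f3(a))) = 1 + 2 = 3
depth(f2(f3(f3(f3(a))))) = 1 + depth(f3(f3(f3(a)))) = 1 + 3 = 4
depth(f3(f2(f3(f3(f3(a)))))) = 1 + depth(f2(f3(f3(f3(a))))) = 1 + 4 = 5
depth(f2(f3(f2(f3(f3(f3(a))))))) = 1 + depth(f3(f2(f3(f3(f3(a)))))) = 1 + 5 = 6

6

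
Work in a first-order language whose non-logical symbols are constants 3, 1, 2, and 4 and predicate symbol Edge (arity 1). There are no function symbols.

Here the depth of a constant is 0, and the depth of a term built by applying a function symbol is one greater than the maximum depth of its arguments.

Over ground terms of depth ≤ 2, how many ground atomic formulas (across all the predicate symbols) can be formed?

First count ground terms of depth ≤ 2.
With no function symbols every ground term is a constant, so there are exactly 4 ground terms at every depth bound.
N_0 = 4
N_1 = 4
N_2 = 4
So |H| = 4.
Each predicate of arity r yields |H|^r ground atoms (one per choice of an r-tuple from H):
  Edge: 4
Total ground atoms: 4.

4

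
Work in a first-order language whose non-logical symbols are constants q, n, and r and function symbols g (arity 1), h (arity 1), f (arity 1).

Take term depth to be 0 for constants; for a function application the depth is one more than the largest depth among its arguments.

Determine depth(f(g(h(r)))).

depth(h(r)) = 1 + depth(r) = 1 + 0 = 1
depth(g(h(r))) = 1 + depth(h(r)) = 1 + 1 = 2
depth(f(g(h(r)))) = 1 + depth(g(h(r))) = 1 + 2 = 3

3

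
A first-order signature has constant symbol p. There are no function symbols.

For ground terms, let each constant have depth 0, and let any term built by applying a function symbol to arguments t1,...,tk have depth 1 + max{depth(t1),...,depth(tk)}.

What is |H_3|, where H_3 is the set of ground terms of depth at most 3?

With no function symbols every ground term is a constant, so there is exactly 1 ground term at every depth bound.
N_0 = 1
N_1 = 1
N_2 = 1
N_3 = 1
Explicitly: p.

1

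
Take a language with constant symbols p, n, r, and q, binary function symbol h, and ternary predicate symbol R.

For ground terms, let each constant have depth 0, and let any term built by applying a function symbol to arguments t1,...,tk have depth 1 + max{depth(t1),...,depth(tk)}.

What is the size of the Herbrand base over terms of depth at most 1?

8000

First count ground terms of depth ≤ 1.
If N_k denotes the number of depth-≤k ground terms, the 4 constants give N_0 = 4, and each function symbol of arity r contributes N_{k-1}^r new terms at level k: N_k = 4 + N_{k-1}^2.
N_0 = 4
N_1 = 4 + 4^2 = 20
So |H| = 20.
Ground atoms are formed by filling each argument slot of a predicate with a term from H, so an r-ary predicate gives |H|^r atoms:
  R: 20^3 = 8000
Total ground atoms: 8000.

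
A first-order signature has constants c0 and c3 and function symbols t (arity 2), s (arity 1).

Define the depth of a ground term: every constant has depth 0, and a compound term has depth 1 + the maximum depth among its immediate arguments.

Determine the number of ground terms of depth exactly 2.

Count level by level. With function symbols t/2, s/1, the terms of depth ≤ k are the 2 constants together with each function applied to depth-≤(k−1) tuples, so N_k = 2 + N_{k-1}^2 + N_{k-1}.
N_0 = 2
N_1 = 2 + 2^2 + 2 = 8
N_2 = 2 + 8^2 + 8 = 74
Terms of depth exactly 2: N_2 − N_1 = 74 − 8 = 66.

66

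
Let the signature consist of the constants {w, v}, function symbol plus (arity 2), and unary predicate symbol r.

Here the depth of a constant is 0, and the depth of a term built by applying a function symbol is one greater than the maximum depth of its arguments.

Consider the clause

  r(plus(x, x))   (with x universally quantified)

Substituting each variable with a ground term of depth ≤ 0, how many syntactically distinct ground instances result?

Ground terms of depth ≤ 0:
  Write N_k for the number of ground terms of depth ≤ k. A term of depth ≤ k is either a constant or a function symbol applied to arguments of depth ≤ k−1, so N_k = 2 + N_{k-1}^2.
  N_0 = 2
  Explicitly: w, v.
So there are 2 ground terms available for substitution.
The variable x ranges independently over the available ground terms, and distinct assignments produce distinct instances.
Number of ground instances = 2.

2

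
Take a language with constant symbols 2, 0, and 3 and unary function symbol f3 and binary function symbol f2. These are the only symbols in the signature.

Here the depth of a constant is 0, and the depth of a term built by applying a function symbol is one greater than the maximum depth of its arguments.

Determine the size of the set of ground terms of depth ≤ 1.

15

Write N_k for the number of ground terms of depth ≤ k. A term of depth ≤ k is either a constant or a function symbol applied to arguments of depth ≤ k−1, so N_k = 3 + N_{k-1} + N_{k-1}^2.
N_0 = 3
N_1 = 3 + 3 + 3^2 = 15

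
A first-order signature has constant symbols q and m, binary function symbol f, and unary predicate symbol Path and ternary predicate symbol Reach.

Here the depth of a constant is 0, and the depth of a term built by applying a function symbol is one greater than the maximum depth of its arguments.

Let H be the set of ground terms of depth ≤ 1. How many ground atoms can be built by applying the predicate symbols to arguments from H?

222

First count ground terms of depth ≤ 1.
Let N_k = |{terms of depth ≤ k}|. Then N_0 = 2 and N_k = 2 + N_{k-1}^2 for k ≥ 1 (one summand per function symbol, arity giving the exponent).
N_0 = 2
N_1 = 2 + 2^2 = 6
Explicitly: q, m, f(q, q), f(q, m), f(m, q), f(m, m).
So |H| = 6.
Ground atoms are formed by filling each argument slot of a predicate with a term from H, so an r-ary predicate gives |H|^r atoms:
  Path: 6;  Reach: 6^3 = 216
Total ground atoms: 6 + 216 = 222.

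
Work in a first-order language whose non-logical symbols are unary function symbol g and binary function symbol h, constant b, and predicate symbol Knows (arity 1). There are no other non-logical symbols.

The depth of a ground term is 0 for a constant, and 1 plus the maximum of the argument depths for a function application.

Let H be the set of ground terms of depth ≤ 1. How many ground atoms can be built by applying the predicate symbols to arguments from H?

3

First count ground terms of depth ≤ 1.
If N_k denotes the number of depth-≤k ground terms, the 1 constant gives N_0 = 1, and each function symbol of arity r contributes N_{k-1}^r new terms at level k: N_k = 1 + N_{k-1} + N_{k-1}^2.
N_0 = 1
N_1 = 1 + 1 + 1^2 = 3
So |H| = 3.
Ground atoms are formed by filling each argument slot of a predicate with a term from H, so an r-ary predicate gives |H|^r atoms:
  Knows: 3
Total ground atoms: 3.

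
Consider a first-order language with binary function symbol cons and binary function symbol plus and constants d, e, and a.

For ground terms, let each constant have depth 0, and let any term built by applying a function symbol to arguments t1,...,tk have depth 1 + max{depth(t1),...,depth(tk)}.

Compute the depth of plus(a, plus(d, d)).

2

depth(plus(d, d)) = 1 + max(0, 0) = 1
depth(plus(a, plus(d, d))) = 1 + max(0, 1) = 2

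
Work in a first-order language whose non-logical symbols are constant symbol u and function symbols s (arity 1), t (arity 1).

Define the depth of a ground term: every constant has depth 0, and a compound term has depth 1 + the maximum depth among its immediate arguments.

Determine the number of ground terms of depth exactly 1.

2

Let N_k count ground terms of depth at most k. Each non-constant term of depth ≤ k is some function symbol applied to depth-≤(k−1) arguments, giving N_k = 1 + N_{k-1} + N_{k-1}.
N_0 = 1
N_1 = 1 + 1 + 1 = 3
Terms of depth exactly 1: N_1 − N_0 = 3 − 1 = 2.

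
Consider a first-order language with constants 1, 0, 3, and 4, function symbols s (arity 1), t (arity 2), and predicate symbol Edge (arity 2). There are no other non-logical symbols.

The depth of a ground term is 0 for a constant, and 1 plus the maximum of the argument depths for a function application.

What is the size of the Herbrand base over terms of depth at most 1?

576

First count ground terms of depth ≤ 1.
Let N_k = |{terms of depth ≤ k}|. Then N_0 = 4 and N_k = 4 + N_{k-1} + N_{k-1}^2 for k ≥ 1 (one summand per function symbol, arity giving the exponent).
N_0 = 4
N_1 = 4 + 4 + 4^2 = 24
So |H| = 24.
A ground atom is a predicate applied to a tuple of terms from H, so the count is the sum over predicates of |H|^arity:
  Edge: 24^2 = 576
Total ground atoms: 576.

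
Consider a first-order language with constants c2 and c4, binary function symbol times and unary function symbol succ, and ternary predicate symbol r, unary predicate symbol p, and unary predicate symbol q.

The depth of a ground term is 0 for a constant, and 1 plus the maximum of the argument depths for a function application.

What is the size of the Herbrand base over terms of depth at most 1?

528

First count ground terms of depth ≤ 1.
Let N_k = |{terms of depth ≤ k}|. Then N_0 = 2 and N_k = 2 + N_{k-1}^2 + N_{k-1} for k ≥ 1 (one summand per function symbol, arity giving the exponent).
N_0 = 2
N_1 = 2 + 2^2 + 2 = 8
Explicitly: c2, c4, times(c2, c2), times(c2, c4), times(c4, c2), times(c4, c4), succ(c2), succ(c4).
So |H| = 8.
For each predicate symbol, the number of ground atoms is |H| raised to its arity; summing:
  r: 8^3 = 512;  p: 8;  q: 8
Total ground atoms: 512 + 8 + 8 = 528.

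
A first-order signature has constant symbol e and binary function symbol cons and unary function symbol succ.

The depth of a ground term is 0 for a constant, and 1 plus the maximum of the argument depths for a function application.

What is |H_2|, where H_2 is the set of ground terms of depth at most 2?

Let N_k = |{terms of depth ≤ k}|. Then N_0 = 1 and N_k = 1 + N_{k-1}^2 + N_{k-1} for k ≥ 1 (one summand per function symbol, arity giving the exponent).
N_0 = 1
N_1 = 1 + 1^2 + 1 = 3
N_2 = 1 + 3^2 + 3 = 13

13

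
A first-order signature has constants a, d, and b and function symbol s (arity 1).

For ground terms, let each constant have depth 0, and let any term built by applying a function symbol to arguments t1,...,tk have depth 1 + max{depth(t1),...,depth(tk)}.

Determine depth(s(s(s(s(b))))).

4

depth(s(b)) = 1 + depth(b) = 1 + 0 = 1
depth(s(s(b))) = 1 + depth(s(b)) = 1 + 1 = 2
depth(s(s(s(b)))) = 1 + depth(s(s(b))) = 1 + 2 = 3
depth(s(s(s(s(b))))) = 1 + depth(s(s(s(b)))) = 1 + 3 = 4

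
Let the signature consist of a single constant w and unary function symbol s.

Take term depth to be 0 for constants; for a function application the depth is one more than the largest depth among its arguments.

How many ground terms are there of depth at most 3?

If N_k denotes the number of depth-≤k ground terms, the 1 constant gives N_0 = 1, and each function symbol of arity r contributes N_{k-1}^r new terms at level k: N_k = 1 + N_{k-1}.
N_0 = 1
N_1 = 1 + 1 = 2
N_2 = 1 + 2 = 3
N_3 = 1 + 3 = 4
Explicitly: w, s(w), s(s(w)), s(s(s(w))).

4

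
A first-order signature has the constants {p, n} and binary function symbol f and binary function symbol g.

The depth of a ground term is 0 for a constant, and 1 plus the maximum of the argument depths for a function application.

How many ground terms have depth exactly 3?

81408

Write N_k for the number of ground terms of depth ≤ k. A term of depth ≤ k is either a constant or a function symbol applied to arguments of depth ≤ k−1, so N_k = 2 + N_{k-1}^2 + N_{k-1}^2.
N_0 = 2
N_1 = 2 + 2^2 + 2^2 = 10
N_2 = 2 + 10^2 + 10^2 = 202
N_3 = 2 + 202^2 + 202^2 = 81610
Terms of depth exactly 3: N_3 − N_2 = 81610 − 202 = 81408.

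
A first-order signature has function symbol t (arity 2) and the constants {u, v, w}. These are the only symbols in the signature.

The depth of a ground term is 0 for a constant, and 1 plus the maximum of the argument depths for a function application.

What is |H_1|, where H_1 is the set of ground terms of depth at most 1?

12

Let N_k count ground terms of depth at most k. Each non-constant term of depth ≤ k is some function symbol applied to depth-≤(k−1) arguments, giving N_k = 3 + N_{k-1}^2.
N_0 = 3
N_1 = 3 + 3^2 = 12
Explicitly: u, v, w, t(u, u), t(u, v), t(u, w), t(v, u), t(v, v), t(v, w), t(w, u), t(w, v), t(w, w).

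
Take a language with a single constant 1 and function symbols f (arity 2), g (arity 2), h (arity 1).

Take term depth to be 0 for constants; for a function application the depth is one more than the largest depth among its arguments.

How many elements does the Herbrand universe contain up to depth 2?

Count level by level. With function symbols f/2, g/2, h/1, the terms of depth ≤ k are the 1 constant together with each function applied to depth-≤(k−1) tuples, so N_k = 1 + N_{k-1}^2 + N_{k-1}^2 + N_{k-1}.
N_0 = 1
N_1 = 1 + 1^2 + 1^2 + 1 = 4
N_2 = 1 + 4^2 + 4^2 + 4 = 37

37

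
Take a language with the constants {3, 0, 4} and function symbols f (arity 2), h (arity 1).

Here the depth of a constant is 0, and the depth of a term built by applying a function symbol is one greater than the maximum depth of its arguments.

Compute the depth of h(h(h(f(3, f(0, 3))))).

depth(f(0, 3)) = 1 + max(0, 0) = 1
depth(f(3, f(0, 3))) = 1 + max(0, 1) = 2
depth(h(f(3, f(0, 3)))) = 1 + depth(f(3, f(0, 3))) = 1 + 2 = 3
depth(h(h(f(3, f(0, 3))))) = 1 + depth(h(f(3, f(0, 3)))) = 1 + 3 = 4
depth(h(h(h(f(3, f(0, 3)))))) = 1 + depth(h(h(f(3, f(0, 3))))) = 1 + 4 = 5

5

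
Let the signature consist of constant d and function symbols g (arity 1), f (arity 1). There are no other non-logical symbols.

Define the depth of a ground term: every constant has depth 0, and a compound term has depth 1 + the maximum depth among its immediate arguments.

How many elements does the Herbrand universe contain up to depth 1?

3

Let N_k count ground terms of depth at most k. Each non-constant term of depth ≤ k is some function symbol applied to depth-≤(k−1) arguments, giving N_k = 1 + N_{k-1} + N_{k-1}.
N_0 = 1
N_1 = 1 + 1 + 1 = 3
Explicitly: d, g(d), f(d).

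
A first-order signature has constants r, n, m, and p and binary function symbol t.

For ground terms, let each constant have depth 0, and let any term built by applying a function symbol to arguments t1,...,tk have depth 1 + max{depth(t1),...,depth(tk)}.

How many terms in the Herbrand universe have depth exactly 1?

If N_k denotes the number of depth-≤k ground terms, the 4 constants give N_0 = 4, and each function symbol of arity r contributes N_{k-1}^r new terms at level k: N_k = 4 + N_{k-1}^2.
N_0 = 4
N_1 = 4 + 4^2 = 20
Terms of depth exactly 1: N_1 − N_0 = 20 − 4 = 16.

16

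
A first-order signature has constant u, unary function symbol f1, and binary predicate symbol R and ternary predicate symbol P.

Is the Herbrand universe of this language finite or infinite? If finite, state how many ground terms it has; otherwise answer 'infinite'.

infinite

The signature has at least one function symbol (f1, arity 1) and at least one constant (u).
Iterating f1 gives infinitely many distinct ground terms: u, f1(u), f1(f1(u)), ...
So the Herbrand universe is infinite.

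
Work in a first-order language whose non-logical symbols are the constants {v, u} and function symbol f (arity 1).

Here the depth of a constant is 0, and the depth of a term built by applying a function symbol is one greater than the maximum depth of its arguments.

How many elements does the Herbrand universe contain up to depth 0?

2

Count level by level. With function symbols f/1, the terms of depth ≤ k are the 2 constants together with each function applied to depth-≤(k−1) tuples, so N_k = 2 + N_{k-1}.
N_0 = 2
Explicitly: v, u.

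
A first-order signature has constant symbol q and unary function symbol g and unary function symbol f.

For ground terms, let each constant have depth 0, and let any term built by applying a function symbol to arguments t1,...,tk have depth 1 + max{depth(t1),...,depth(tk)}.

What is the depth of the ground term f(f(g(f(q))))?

4

depth(f(q)) = 1 + depth(q) = 1 + 0 = 1
depth(g(f(q))) = 1 + depth(f(q)) = 1 + 1 = 2
depth(f(g(f(q)))) = 1 + depth(g(f(q))) = 1 + 2 = 3
depth(f(f(g(f(q))))) = 1 + depth(f(g(f(q)))) = 1 + 3 = 4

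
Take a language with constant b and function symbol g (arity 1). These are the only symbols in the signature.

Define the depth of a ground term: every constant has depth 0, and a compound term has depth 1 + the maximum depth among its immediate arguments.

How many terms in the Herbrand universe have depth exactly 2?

1

Write N_k for the number of ground terms of depth ≤ k. A term of depth ≤ k is either a constant or a function symbol applied to arguments of depth ≤ k−1, so N_k = 1 + N_{k-1}.
N_0 = 1
N_1 = 1 + 1 = 2
N_2 = 1 + 2 = 3
Terms of depth exactly 2: N_2 − N_1 = 3 − 2 = 1.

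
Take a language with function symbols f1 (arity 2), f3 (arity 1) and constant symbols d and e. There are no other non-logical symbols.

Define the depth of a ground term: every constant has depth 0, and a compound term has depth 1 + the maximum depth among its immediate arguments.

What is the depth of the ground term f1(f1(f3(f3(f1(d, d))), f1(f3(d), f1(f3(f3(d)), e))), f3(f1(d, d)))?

depth(f1(d, d)) = 1 + max(0, 0) = 1
depth(f3(f1(d, d))) = 1 + depth(f1(d, d)) = 1 + 1 = 2
depth(f3(f3(f1(d, d)))) = 1 + depth(f3(f1(d, d))) = 1 + 2 = 3
depth(f3(d)) = 1 + depth(d) = 1 + 0 = 1
depth(f3(f3(d))) = 1 + depth(f3(d)) = 1 + 1 = 2
depth(f1(f3(f3(d)), e)) = 1 + max(2, 0) = 3
depth(f1(f3(d), f1(f3(f3(d)), e))) = 1 + max(1, 3) = 4
depth(f1(f3(f3(f1(d, d))), f1(f3(d), f1(f3(f3(d)), e)))) = 1 + max(3, 4) = 5
depth(f1(f1(f3(f3(f1(d, d))), f1(f3(d), f1(f3(f3(d)), e))), f3(f1(d, d)))) = 1 + max(5, 2) = 6

6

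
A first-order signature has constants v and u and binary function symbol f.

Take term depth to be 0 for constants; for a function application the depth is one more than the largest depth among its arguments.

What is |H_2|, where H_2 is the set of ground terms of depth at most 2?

Write N_k for the number of ground terms of depth ≤ k. A term of depth ≤ k is either a constant or a function symbol applied to arguments of depth ≤ k−1, so N_k = 2 + N_{k-1}^2.
N_0 = 2
N_1 = 2 + 2^2 = 6
N_2 = 2 + 6^2 = 38

38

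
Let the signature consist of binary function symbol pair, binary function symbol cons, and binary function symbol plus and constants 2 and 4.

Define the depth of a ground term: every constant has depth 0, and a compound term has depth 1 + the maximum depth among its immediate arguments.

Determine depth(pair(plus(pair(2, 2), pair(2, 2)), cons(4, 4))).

depth(pair(2, 2)) = 1 + max(0, 0) = 1
depth(plus(pair(2, 2), pair(2, 2))) = 1 + max(1, 1) = 2
depth(cons(4, 4)) = 1 + max(0, 0) = 1
depth(pair(plus(pair(2, 2), pair(2, 2)), cons(4, 4))) = 1 + max(2, 1) = 3

3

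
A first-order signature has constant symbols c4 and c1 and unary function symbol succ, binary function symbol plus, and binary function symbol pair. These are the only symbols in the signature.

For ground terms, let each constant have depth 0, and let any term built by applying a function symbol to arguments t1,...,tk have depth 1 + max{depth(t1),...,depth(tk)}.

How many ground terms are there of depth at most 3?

If N_k denotes the number of depth-≤k ground terms, the 2 constants give N_0 = 2, and each function symbol of arity r contributes N_{k-1}^r new terms at level k: N_k = 2 + N_{k-1} + N_{k-1}^2 + N_{k-1}^2.
N_0 = 2
N_1 = 2 + 2 + 2^2 + 2^2 = 12
N_2 = 2 + 12 + 12^2 + 12^2 = 302
N_3 = 2 + 302 + 302^2 + 302^2 = 182712

182712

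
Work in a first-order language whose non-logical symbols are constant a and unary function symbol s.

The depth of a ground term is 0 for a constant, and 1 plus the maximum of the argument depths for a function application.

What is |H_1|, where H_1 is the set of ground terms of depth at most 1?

Write N_k for the number of ground terms of depth ≤ k. A term of depth ≤ k is either a constant or a function symbol applied to arguments of depth ≤ k−1, so N_k = 1 + N_{k-1}.
N_0 = 1
N_1 = 1 + 1 = 2

2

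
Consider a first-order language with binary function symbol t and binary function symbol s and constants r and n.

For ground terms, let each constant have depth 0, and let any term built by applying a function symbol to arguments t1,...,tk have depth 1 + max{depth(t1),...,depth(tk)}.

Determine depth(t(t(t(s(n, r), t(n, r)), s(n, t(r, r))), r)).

4

depth(s(n, r)) = 1 + max(0, 0) = 1
depth(t(n, r)) = 1 + max(0, 0) = 1
depth(t(s(n, r), t(n, r))) = 1 + max(1, 1) = 2
depth(t(r, r)) = 1 + max(0, 0) = 1
depth(s(n, t(r, r))) = 1 + max(0, 1) = 2
depth(t(t(s(n, r), t(n, r)), s(n, t(r, r)))) = 1 + max(2, 2) = 3
depth(t(t(t(s(n, r), t(n, r)), s(n, t(r, r))), r)) = 1 + max(3, 0) = 4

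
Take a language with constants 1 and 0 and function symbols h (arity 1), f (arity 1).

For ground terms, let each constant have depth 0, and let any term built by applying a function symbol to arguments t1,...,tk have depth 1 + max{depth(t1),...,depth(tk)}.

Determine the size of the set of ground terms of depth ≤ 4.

62

If N_k denotes the number of depth-≤k ground terms, the 2 constants give N_0 = 2, and each function symbol of arity r contributes N_{k-1}^r new terms at level k: N_k = 2 + N_{k-1} + N_{k-1}.
N_0 = 2
N_1 = 2 + 2 + 2 = 6
N_2 = 2 + 6 + 6 = 14
N_3 = 2 + 14 + 14 = 30
N_4 = 2 + 30 + 30 = 62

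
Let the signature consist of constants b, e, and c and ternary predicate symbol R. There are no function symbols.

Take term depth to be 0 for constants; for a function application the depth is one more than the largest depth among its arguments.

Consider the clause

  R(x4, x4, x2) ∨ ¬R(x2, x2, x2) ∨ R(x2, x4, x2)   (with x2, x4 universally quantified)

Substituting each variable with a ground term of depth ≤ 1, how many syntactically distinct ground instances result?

Ground terms of depth ≤ 1:
  With no function symbols every ground term is a constant, so there are exactly 3 ground terms at every depth bound.
  N_0 = 3
  N_1 = 3
  Explicitly: b, e, c.
So there are 3 ground terms available for substitution.
There are 2 variables to instantiate (x2, x4), each occurring in at least one literal, so different choices give different ground instances.
Number of ground instances = 3^2 = 9.

9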